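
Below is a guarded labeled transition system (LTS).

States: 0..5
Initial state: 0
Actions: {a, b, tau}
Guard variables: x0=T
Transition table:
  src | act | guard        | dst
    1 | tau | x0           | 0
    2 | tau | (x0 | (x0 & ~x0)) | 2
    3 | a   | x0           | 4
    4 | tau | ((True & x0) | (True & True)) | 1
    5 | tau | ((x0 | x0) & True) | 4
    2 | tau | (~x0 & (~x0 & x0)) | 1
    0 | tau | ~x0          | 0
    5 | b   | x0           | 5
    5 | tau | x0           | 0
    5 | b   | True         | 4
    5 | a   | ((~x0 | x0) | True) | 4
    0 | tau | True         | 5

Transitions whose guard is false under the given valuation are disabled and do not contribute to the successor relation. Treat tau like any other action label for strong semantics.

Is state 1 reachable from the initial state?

After dropping false guards: 10 live edges.
depth 0: {0}
depth 1: {5}  cumulative {0,5}
depth 2: {4}  cumulative {0,4,5}
depth 3: {1}  cumulative {0,1,4,5}
R = {0,1,4,5}
trace reaching 1: tau·tau·tau

Answer: REACHABLE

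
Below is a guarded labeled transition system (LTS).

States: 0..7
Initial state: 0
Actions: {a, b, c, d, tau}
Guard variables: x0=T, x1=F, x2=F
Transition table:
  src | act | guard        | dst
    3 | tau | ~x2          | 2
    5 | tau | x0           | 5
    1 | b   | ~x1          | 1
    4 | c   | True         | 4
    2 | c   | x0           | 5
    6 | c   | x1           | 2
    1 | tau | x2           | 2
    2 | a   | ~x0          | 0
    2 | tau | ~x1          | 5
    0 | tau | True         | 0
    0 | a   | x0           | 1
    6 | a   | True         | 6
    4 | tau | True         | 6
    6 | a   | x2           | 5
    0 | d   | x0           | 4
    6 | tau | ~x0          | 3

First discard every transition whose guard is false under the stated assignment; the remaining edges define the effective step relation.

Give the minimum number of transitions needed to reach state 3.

Answer: UNREACHABLE

Working:
Breadth-first toward 3:
  Layer 0: {0}
  Layer 1: {1,4}
  Layer 2: {6}
3 never appears.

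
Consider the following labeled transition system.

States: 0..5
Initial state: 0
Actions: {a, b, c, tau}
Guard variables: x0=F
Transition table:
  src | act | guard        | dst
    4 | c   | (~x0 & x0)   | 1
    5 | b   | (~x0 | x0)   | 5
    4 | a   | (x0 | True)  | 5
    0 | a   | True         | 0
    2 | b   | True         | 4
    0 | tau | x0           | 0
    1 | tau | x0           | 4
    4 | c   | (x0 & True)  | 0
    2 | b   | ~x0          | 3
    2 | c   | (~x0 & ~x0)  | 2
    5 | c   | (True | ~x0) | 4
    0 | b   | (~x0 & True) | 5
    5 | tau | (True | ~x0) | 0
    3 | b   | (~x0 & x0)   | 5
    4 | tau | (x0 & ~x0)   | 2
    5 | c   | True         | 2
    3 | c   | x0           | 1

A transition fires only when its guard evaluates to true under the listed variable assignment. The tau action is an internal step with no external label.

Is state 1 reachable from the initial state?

Answer: UNREACHABLE

Trace:
10 transition(s) survive guard evaluation.
depth 0: {0}
depth 1: {5}  now seen {0,5}
depth 2: {2,4}  now seen {0,2,4,5}
depth 3: {3}  now seen {0,2,3,4,5}
Reach set: {0,2,3,4,5}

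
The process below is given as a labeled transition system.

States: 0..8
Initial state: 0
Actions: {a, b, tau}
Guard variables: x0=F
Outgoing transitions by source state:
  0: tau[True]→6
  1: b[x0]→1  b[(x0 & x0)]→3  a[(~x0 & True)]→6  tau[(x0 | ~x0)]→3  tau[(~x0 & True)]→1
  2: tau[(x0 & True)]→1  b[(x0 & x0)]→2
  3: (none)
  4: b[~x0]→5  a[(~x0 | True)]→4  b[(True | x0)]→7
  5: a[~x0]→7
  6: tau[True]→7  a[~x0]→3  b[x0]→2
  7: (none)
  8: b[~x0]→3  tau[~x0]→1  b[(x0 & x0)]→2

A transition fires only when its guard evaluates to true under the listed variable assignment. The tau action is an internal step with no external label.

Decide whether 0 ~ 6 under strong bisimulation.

Bisimulation quotient by refinement:
  round 0: {{0,1,2,3,4,5,6,7,8}}
  round 1: {{0},{1,6},{2,3,7},{4},{5},{8}}
  round 2: {{0},{1},{2,3,7},{4},{5},{6},{8}}
7 equivalence class(es) (converged in 3)
0∈{0}, 6∈{6}

Answer: NOT BISIMILAR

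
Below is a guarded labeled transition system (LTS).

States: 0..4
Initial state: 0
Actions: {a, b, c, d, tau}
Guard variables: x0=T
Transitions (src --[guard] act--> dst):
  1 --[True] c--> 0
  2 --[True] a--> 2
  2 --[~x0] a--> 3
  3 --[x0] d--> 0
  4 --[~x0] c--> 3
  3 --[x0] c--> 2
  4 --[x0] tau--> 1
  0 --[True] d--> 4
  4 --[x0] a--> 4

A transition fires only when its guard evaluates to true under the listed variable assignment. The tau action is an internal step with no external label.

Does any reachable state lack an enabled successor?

R = {0,1,4}
  0: d→4  [deg 1]
  1: c→0  [deg 1]
  4: a→4  tau→1  [deg 2]

Answer: DEADLOCK-FREE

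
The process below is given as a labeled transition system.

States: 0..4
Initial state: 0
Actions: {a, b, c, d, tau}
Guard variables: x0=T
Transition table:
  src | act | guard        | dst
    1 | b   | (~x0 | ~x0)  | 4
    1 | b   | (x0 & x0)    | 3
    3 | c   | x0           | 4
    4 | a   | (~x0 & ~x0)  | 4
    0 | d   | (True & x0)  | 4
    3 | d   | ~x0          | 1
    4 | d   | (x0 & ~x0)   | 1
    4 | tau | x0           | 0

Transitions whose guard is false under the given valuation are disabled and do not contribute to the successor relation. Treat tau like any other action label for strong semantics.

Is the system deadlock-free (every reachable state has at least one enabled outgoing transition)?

Answer: DEADLOCK-FREE

Working:
Reach set: {0,4}
  0: d→4  [1 exit(s)]
  4: tau→0  [1 exit(s)]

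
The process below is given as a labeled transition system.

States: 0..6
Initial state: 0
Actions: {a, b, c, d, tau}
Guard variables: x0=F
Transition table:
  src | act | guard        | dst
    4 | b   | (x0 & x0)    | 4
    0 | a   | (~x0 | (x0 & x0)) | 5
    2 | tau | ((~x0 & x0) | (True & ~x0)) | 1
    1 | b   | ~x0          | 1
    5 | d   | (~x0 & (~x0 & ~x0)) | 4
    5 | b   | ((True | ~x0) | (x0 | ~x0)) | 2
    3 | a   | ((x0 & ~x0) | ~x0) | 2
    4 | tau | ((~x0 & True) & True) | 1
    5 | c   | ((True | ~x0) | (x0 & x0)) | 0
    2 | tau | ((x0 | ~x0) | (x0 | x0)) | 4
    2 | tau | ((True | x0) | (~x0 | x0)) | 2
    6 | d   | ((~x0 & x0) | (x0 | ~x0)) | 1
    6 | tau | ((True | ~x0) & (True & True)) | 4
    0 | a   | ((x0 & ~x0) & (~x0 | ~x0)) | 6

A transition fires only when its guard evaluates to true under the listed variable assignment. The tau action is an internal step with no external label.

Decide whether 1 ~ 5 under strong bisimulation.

Answer: NOT BISIMILAR

Working:
Bisimulation quotient by refinement:
  π0 = {{0,1,2,3,4,5,6}}
  π1 = {{0,3},{1},{2,4},{5},{6}}
  π2 = {{0},{1},{2},{3},{4},{5},{6}}
7 equivalence class(es) (converged in 3)
class of 1: {1}; class of 5: {5}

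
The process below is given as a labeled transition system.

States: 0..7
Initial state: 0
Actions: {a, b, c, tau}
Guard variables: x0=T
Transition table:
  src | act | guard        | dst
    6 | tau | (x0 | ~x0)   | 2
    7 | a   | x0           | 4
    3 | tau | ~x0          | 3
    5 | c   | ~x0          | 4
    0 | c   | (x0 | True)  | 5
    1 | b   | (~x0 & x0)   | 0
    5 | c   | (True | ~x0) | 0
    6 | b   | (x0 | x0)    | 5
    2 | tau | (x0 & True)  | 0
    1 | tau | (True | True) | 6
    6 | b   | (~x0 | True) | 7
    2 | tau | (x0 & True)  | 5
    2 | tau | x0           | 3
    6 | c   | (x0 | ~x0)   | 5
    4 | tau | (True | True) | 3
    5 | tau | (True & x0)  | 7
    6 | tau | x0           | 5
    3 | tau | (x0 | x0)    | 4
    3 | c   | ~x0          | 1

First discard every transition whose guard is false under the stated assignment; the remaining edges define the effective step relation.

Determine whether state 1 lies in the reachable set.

Answer: UNREACHABLE

Analysis:
After dropping false guards: 15 live edges.
depth 0: {0}
depth 1: {5}  total {0,5}
depth 2: {7}  total {0,5,7}
depth 3: {4}  total {0,4,5,7}
depth 4: {3}  total {0,3,4,5,7}
R = {0,3,4,5,7}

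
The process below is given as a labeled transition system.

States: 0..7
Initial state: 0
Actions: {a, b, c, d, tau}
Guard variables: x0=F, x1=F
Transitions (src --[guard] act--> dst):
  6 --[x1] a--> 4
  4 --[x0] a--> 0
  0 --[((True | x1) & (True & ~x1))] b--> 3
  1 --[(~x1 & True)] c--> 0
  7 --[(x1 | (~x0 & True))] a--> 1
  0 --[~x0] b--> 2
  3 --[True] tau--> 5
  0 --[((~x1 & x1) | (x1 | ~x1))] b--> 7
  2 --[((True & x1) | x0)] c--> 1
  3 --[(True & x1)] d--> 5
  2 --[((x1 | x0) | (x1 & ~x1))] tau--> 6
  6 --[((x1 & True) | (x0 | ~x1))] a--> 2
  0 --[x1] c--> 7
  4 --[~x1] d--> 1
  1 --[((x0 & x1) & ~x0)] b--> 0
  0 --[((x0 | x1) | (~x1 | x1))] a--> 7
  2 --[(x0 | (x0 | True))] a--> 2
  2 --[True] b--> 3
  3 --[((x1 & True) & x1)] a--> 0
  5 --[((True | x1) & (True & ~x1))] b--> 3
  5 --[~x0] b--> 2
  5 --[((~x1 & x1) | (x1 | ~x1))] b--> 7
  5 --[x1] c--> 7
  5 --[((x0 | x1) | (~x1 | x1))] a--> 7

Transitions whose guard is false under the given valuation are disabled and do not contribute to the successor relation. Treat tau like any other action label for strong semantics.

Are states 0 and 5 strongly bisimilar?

Answer: BISIMILAR

Working:
Compute ~ classes (split until stable):
  π0 = {{0,1,2,3,4,5,6,7}}
  π1 = {{0,2,5},{1},{3},{4},{6,7}}
  π2 = {{0,5},{1},{2},{3},{4},{6},{7}}
Fixed point at round 3; 7 class(es).
class of 0: {0,5}; class of 5: {0,5}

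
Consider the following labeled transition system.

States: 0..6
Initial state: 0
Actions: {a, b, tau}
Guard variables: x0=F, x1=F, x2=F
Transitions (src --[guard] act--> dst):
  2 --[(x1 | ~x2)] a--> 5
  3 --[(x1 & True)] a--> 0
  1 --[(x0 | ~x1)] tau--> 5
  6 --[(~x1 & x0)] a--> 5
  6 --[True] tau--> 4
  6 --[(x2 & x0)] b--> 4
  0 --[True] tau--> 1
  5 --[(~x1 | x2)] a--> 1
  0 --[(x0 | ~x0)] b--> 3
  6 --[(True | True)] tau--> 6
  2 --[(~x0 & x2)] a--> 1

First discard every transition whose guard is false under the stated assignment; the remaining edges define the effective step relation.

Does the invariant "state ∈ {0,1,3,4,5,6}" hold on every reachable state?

Answer: INVARIANT HOLDS

Working:
Allowed set {0,1,3,4,5,6}
Reach set: {0,1,3,5}
  0: ok
  1: ok
  3: ok
  5: ok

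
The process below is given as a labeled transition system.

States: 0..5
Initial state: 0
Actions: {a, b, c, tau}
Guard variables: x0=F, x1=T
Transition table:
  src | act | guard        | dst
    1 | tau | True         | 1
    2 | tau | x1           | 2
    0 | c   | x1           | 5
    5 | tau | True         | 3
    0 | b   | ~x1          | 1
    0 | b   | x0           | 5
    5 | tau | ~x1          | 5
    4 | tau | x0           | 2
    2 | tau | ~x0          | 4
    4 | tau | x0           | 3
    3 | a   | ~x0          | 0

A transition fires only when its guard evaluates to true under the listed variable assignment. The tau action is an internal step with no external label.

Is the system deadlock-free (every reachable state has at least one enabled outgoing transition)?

Reachable = {0,3,5}
  0: c→5  [1 exit(s)]
  3: a→0  [1 exit(s)]
  5: tau→3  [1 exit(s)]

Answer: DEADLOCK-FREE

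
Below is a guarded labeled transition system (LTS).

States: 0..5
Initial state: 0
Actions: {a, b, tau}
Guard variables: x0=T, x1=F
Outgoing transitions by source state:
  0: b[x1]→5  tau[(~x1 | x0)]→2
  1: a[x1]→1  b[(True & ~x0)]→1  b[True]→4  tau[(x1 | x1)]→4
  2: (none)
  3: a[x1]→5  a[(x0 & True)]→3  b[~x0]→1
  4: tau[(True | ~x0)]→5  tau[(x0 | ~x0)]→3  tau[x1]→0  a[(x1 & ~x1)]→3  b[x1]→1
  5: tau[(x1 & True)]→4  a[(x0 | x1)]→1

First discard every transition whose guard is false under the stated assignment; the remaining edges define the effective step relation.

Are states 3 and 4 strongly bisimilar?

Answer: NOT BISIMILAR

Analysis:
Compute ~ classes (split until stable):
  P[0] = {{0,1,2,3,4,5}}
  P[1] = {{0,4},{1},{2},{3,5}}
  P[2] = {{0},{1},{2},{3},{4},{5}}
Fixed point at round 3; 6 class(es).
[3]={3}  [4]={4}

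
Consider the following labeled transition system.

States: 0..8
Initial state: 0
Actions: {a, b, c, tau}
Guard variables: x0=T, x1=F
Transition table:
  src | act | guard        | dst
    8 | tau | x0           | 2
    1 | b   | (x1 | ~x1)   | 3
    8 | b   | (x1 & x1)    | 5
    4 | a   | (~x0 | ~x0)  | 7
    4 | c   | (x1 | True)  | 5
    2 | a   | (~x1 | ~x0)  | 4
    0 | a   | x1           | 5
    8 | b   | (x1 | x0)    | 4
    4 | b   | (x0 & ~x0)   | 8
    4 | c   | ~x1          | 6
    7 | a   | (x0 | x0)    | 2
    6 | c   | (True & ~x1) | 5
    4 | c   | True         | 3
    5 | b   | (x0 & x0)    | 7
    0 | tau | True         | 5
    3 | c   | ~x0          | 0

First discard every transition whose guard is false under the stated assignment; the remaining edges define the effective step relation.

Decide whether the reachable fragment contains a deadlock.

Reachable = {0,2,3,4,5,6,7}
  0: tau→5  [1 exit(s)]
  2: a→4  [1 exit(s)]
  3: ∅  [STUCK]
  4: c→3  c→5  c→6  [3 exit(s)]
  5: b→7  [1 exit(s)]
  6: c→5  [1 exit(s)]
  7: a→2  [1 exit(s)]
trace reaching 3: tau·b·a·a·c

Answer: DEADLOCK at state 3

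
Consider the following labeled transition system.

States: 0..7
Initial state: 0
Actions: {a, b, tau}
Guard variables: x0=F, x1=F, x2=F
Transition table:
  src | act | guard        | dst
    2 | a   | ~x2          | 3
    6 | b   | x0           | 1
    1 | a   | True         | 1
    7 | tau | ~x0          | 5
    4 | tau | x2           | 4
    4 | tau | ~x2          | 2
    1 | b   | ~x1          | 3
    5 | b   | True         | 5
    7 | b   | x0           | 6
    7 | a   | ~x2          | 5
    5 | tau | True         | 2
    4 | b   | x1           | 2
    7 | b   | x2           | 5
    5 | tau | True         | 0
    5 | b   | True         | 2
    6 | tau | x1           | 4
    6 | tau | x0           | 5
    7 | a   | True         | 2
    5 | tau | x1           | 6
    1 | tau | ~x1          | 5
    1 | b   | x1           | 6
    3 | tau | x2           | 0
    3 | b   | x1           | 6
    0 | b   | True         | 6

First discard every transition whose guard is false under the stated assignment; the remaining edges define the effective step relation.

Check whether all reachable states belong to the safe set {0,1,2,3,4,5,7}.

Answer: INVARIANT VIOLATED at state 6

Analysis:
Safe = {0,1,2,3,4,5,7}
Reachable = {0,6}
  0: ✓
  6: ✗ unsafe
counterexample path to 6: b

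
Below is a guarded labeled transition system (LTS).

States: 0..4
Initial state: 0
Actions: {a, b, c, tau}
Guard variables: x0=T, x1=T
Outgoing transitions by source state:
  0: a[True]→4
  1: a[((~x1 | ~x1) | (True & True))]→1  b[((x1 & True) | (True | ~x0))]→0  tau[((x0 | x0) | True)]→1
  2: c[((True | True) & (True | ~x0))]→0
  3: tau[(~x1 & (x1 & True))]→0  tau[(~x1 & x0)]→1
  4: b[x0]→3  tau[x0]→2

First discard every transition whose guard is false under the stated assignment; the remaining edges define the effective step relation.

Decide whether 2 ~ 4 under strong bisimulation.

Bisimulation quotient by refinement:
  P[0] = {{0,1,2,3,4}}
  P[1] = {{0},{1},{2},{3},{4}}
Fixed point at round 2; 5 class(es).
2∈{2}, 4∈{4}

Answer: NOT BISIMILAR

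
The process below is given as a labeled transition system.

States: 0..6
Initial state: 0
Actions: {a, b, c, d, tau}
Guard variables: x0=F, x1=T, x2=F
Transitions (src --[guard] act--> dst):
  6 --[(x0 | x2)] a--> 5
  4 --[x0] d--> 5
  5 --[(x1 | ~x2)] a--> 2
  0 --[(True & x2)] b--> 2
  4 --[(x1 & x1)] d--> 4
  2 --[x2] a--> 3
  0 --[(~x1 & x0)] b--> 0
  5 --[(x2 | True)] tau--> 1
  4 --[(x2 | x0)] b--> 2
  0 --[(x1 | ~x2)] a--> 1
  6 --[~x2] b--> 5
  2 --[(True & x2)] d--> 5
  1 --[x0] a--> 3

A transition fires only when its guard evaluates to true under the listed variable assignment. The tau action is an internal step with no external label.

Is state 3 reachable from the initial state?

Answer: UNREACHABLE

Analysis:
5 transition(s) survive guard evaluation.
depth 0: {0}
depth 1: {1}  total {0,1}
Reach set: {0,1}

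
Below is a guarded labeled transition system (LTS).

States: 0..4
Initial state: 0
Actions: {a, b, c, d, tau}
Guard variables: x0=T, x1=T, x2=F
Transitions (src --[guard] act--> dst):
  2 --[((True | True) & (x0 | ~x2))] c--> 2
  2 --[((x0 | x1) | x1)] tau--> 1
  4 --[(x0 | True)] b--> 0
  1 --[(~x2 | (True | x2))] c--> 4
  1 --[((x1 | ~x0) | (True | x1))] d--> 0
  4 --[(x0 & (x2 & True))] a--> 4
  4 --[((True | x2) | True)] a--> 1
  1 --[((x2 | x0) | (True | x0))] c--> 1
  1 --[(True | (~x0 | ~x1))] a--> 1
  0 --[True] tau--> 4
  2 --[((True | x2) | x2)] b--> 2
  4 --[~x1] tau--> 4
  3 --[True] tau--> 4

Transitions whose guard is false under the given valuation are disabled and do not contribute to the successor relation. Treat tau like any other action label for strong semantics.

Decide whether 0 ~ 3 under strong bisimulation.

Compute ~ classes (split until stable):
  P[0] = {{0,1,2,3,4}}
  P[1] = {{0,3},{1},{2},{4}}
stable after 2 split(s): 4 block(s)
[0]={0,3}  [3]={0,3}

Answer: BISIMILAR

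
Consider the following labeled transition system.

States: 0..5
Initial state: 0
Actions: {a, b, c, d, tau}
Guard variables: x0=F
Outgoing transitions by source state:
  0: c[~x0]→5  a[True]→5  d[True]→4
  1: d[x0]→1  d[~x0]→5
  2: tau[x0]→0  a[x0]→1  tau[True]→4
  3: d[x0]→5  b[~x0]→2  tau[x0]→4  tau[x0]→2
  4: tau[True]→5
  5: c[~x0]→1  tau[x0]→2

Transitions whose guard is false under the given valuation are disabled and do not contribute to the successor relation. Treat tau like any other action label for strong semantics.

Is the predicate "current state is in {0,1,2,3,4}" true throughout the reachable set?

Answer: INVARIANT VIOLATED at state 5

Analysis:
Safe = {0,1,2,3,4}
Reach set: {0,1,4,5}
  0: safe
  1: safe
  4: safe
  5: VIOLATES
counterexample path to 5: c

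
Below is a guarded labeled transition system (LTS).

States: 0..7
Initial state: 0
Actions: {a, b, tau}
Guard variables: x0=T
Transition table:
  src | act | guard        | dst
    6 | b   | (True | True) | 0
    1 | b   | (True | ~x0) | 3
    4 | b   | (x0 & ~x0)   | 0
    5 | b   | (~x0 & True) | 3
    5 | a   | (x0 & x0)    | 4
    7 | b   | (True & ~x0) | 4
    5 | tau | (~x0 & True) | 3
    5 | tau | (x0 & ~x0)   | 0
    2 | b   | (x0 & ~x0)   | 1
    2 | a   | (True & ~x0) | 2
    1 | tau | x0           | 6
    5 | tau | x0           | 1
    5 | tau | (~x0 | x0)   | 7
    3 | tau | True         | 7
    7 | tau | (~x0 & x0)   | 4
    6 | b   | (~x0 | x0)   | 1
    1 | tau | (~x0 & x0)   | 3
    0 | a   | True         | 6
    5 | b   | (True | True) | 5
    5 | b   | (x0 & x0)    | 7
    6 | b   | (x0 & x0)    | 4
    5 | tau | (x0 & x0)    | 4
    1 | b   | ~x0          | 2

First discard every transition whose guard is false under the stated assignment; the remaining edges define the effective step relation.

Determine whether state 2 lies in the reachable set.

Answer: UNREACHABLE

Trace:
13 transition(s) survive guard evaluation.
Layer 0: {0}
Layer 1: {6}  total {0,6}
Layer 2: {1,4}  total {0,1,4,6}
Layer 3: {3}  total {0,1,3,4,6}
Layer 4: {7}  total {0,1,3,4,6,7}
Reachable = {0,1,3,4,6,7}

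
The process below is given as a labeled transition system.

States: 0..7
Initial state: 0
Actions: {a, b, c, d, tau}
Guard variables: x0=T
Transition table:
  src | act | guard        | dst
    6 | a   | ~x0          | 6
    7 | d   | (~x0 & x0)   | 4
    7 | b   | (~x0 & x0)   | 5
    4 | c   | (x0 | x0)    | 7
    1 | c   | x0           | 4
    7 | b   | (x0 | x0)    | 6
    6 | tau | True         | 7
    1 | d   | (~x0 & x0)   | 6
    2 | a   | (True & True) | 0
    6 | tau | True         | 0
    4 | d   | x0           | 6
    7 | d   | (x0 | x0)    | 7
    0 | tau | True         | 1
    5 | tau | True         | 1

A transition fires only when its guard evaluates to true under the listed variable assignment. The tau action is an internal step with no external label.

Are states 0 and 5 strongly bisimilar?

Answer: BISIMILAR

Analysis:
Compute ~ classes (split until stable):
  P[0] = {{0,1,2,3,4,5,6,7}}
  P[1] = {{0,5,6},{1},{2},{3},{4},{7}}
  P[2] = {{0,5},{1},{2},{3},{4},{6},{7}}
stable after 3 split(s): 7 block(s)
0∈{0,5}, 5∈{0,5}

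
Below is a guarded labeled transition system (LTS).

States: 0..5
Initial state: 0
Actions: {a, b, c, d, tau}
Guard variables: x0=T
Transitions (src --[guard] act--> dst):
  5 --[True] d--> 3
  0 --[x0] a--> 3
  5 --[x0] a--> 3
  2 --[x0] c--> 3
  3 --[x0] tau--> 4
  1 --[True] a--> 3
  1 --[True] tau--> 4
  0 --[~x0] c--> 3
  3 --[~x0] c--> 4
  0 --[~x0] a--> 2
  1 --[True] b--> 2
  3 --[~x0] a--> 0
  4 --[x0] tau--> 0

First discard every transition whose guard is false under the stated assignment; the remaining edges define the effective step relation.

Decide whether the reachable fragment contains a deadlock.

Reachable = {0,3,4}
  0: a→3  [1 out]
  3: tau→4  [1 out]
  4: tau→0  [1 out]

Answer: DEADLOCK-FREE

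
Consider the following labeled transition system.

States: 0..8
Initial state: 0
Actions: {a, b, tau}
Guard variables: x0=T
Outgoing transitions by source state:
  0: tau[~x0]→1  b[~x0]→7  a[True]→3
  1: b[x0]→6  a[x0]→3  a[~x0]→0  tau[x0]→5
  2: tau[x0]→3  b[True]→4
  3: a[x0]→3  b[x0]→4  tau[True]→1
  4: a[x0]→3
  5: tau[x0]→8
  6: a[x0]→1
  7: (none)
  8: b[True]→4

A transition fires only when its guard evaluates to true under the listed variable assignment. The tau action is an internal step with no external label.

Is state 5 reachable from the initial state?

After dropping false guards: 13 live edges.
L0 = {0}
L1 = {3}  cumulative {0,3}
L2 = {1,4}  cumulative {0,1,3,4}
L3 = {5,6}  cumulative {0,1,3,4,5,6}
L4 = {8}  cumulative {0,1,3,4,5,6,8}
Reach set: {0,1,3,4,5,6,8}
trace reaching 5: a·tau·tau

Answer: REACHABLE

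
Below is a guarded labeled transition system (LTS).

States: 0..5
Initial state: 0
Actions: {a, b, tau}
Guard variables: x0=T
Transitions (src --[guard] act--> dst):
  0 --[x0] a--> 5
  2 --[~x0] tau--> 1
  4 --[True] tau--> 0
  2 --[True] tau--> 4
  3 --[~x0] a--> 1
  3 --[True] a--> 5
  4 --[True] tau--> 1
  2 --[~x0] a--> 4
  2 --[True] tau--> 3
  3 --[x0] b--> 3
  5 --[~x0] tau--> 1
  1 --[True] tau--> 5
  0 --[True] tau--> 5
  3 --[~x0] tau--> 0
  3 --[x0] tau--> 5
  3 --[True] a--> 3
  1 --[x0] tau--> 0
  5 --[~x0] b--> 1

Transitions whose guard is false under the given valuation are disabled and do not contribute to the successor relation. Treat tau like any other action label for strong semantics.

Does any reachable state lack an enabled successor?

Reachable = {0,5}
  0: a→5  tau→5  [2 exit(s)]
  5: ∅  [deadlock]
witness 5: a

Answer: DEADLOCK at state 5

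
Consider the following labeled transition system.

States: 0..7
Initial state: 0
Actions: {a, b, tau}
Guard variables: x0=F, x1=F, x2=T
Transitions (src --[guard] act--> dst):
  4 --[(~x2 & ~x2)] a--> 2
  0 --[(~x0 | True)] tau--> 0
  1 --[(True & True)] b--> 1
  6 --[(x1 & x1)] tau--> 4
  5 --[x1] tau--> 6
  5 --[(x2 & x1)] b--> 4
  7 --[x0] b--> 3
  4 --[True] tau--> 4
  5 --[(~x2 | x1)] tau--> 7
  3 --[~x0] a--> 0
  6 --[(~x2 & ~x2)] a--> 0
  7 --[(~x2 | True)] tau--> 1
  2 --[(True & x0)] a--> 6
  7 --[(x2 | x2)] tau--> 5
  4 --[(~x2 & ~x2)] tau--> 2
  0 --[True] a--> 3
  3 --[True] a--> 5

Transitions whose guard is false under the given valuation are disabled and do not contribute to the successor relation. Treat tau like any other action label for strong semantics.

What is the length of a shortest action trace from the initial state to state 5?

Layered search for 5:
  Layer 0: {0}
  Layer 1: {3}
  Layer 2: {5}
first hit 5 at d=2 via a·a

Answer: 2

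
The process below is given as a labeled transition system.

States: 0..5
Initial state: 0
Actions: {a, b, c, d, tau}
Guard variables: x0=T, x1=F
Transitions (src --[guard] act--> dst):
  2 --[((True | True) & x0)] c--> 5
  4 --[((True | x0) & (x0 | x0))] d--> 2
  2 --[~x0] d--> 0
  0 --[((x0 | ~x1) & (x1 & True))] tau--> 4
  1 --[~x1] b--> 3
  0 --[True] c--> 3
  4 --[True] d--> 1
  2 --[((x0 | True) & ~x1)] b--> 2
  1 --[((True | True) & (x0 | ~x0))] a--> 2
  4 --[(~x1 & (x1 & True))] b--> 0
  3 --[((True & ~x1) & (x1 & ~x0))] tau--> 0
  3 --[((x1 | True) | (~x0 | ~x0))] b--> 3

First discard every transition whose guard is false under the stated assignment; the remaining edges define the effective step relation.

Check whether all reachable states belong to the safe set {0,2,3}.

Inv-set: {0,2,3}
R = {0,3}
  0: ok
  3: ok

Answer: INVARIANT HOLDS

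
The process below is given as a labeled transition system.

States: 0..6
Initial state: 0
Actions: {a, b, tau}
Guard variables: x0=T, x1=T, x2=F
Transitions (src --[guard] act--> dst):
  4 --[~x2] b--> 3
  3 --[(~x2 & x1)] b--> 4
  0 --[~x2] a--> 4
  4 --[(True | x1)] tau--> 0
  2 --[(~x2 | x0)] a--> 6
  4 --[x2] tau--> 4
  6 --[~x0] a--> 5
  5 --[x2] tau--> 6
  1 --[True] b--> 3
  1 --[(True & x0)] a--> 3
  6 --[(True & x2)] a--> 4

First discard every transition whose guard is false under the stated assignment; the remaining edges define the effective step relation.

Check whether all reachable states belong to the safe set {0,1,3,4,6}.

Inv-set: {0,1,3,4,6}
R = {0,3,4}
  0: ok
  3: ok
  4: ok

Answer: INVARIANT HOLDS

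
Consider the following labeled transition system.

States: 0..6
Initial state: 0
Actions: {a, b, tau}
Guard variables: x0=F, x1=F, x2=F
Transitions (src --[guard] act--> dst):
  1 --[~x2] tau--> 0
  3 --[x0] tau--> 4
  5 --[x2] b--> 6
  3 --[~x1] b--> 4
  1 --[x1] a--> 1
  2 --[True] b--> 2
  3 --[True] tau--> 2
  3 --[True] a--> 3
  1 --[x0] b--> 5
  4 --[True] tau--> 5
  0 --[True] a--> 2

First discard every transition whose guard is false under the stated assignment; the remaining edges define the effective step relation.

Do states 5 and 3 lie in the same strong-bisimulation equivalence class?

Compute ~ classes (split until stable):
  round 0: {{0,1,2,3,4,5,6}}
  round 1: {{0},{1,4},{2},{3},{5,6}}
  round 2: {{0},{1},{2},{3},{4},{5,6}}
Fixed point at round 3; 6 class(es).
[5]={5,6}  [3]={3}

Answer: NOT BISIMILAR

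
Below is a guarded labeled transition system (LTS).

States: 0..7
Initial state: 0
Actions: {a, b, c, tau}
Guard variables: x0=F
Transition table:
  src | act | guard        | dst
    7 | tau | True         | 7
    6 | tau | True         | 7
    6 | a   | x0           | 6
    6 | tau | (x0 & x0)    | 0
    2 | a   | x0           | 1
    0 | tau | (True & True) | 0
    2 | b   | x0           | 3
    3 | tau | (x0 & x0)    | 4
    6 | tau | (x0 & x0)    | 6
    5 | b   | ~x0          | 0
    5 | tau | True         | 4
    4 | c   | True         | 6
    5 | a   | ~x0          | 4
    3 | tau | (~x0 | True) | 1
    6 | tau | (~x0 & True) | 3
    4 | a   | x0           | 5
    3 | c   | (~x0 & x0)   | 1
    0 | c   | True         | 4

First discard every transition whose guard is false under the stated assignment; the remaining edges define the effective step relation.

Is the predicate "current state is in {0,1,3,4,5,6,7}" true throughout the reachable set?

Answer: INVARIANT HOLDS

Trace:
Safe = {0,1,3,4,5,6,7}
Reach set: {0,1,3,4,6,7}
  0: ok
  1: ok
  3: ok
  4: ok
  6: ok
  7: ok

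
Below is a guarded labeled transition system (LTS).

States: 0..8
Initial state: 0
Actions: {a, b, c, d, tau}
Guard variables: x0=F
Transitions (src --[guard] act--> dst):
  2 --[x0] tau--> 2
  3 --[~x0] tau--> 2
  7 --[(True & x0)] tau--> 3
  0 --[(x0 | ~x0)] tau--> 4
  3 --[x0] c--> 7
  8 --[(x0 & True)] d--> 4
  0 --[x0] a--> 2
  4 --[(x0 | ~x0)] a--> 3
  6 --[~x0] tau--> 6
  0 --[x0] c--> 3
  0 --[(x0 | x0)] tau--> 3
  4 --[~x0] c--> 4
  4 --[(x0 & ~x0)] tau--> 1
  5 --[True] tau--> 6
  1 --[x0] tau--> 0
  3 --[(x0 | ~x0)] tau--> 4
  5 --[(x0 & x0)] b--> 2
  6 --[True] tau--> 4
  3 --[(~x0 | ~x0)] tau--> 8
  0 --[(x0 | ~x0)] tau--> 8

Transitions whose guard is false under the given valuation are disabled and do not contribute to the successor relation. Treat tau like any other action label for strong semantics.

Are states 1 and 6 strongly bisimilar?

Answer: NOT BISIMILAR

Trace:
Bisimulation quotient by refinement:
  π0 = {{0,1,2,3,4,5,6,7,8}}
  π1 = {{0,3,5,6},{1,2,7,8},{4}}
  π2 = {{0,3},{1,2,7,8},{4},{5},{6}}
stable after 3 split(s): 5 block(s)
class of 1: {1,2,7,8}; class of 6: {6}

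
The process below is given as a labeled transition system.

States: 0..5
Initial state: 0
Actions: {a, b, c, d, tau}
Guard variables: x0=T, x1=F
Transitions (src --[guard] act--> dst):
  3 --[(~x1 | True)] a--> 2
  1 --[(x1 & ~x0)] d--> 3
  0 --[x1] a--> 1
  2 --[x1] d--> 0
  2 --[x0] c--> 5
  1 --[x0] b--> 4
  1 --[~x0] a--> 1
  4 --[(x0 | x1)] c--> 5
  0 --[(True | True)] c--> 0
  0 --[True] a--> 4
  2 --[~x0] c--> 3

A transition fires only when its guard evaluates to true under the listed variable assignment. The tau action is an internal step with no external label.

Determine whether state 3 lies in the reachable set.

Answer: UNREACHABLE

Analysis:
Guard filter leaves 6 enabled edge(s).
depth 0: {0}
depth 1: {4}  cumulative {0,4}
depth 2: {5}  cumulative {0,4,5}
R = {0,4,5}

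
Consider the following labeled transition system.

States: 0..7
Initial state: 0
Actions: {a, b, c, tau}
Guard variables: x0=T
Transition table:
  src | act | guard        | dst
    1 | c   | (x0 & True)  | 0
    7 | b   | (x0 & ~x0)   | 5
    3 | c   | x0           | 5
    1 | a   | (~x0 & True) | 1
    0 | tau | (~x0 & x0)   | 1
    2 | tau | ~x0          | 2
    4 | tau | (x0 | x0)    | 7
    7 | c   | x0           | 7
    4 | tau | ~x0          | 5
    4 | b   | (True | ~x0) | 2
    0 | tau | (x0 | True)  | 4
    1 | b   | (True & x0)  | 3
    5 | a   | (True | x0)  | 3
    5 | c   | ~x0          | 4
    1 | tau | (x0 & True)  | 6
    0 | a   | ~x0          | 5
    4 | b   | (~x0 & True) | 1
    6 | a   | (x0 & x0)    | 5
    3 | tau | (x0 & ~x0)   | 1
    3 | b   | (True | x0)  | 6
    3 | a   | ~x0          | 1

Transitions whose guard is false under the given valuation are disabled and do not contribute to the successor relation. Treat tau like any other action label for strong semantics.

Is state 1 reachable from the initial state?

After dropping false guards: 11 live edges.
depth 0: {0}
depth 1: {4}  cumulative {0,4}
depth 2: {2,7}  cumulative {0,2,4,7}
Reach set: {0,2,4,7}

Answer: UNREACHABLE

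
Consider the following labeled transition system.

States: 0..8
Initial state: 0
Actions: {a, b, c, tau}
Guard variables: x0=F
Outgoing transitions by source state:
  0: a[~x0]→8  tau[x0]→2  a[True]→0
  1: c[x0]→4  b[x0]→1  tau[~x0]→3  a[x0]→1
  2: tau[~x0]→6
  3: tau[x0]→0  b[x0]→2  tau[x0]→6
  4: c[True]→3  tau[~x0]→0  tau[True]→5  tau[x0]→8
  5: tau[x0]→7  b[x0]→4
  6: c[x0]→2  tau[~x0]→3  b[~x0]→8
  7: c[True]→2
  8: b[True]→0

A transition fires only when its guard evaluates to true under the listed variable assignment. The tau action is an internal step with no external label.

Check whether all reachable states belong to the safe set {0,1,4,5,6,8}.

Answer: INVARIANT HOLDS

Working:
Allowed set {0,1,4,5,6,8}
Reachable = {0,8}
  0: safe
  8: safe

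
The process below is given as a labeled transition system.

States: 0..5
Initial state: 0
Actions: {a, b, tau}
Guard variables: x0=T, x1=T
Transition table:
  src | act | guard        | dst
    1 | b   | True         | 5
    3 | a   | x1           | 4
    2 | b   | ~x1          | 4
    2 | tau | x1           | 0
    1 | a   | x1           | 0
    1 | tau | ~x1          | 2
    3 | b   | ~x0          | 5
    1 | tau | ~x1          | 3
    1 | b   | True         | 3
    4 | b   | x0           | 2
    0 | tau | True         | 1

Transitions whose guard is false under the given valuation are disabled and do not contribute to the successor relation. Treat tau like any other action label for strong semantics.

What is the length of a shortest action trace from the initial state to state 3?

Answer: 2

Working:
Layered search for 3:
  Layer 0: {0}
  Layer 1: {1}
  Layer 2: {3,5}
first hit 3 at d=2 via tau·b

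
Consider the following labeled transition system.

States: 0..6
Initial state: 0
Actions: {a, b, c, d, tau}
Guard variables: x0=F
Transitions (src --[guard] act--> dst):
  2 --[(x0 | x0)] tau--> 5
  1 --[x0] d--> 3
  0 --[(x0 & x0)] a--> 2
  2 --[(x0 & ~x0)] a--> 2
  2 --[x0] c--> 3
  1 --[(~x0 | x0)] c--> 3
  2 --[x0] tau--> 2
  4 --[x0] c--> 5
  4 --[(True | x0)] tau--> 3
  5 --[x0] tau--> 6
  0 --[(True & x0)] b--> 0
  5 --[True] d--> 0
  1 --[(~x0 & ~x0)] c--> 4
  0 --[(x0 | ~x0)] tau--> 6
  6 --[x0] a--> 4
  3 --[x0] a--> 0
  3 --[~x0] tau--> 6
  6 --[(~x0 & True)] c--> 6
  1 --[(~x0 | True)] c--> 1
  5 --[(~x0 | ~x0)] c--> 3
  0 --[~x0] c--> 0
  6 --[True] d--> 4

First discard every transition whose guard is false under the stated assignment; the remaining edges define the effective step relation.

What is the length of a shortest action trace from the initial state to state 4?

Layered search for 4:
  depth 0: {0}
  depth 1: {6}
  depth 2: {4}
4 enters at depth 2; path tau·d

Answer: 2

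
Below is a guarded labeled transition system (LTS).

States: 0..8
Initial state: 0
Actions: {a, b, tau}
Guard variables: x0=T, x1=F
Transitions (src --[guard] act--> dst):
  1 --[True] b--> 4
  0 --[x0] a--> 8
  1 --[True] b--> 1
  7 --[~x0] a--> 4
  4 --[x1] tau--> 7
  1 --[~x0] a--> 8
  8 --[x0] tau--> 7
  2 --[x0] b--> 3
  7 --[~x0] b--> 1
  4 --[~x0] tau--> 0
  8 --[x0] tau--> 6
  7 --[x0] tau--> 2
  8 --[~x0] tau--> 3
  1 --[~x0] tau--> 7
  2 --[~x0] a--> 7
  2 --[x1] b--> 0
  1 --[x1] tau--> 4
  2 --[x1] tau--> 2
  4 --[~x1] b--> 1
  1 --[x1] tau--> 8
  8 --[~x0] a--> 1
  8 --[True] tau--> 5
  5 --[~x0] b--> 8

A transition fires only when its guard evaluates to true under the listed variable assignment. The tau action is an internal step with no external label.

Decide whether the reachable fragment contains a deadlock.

R = {0,2,3,5,6,7,8}
  0: a→8  [1 out]
  2: b→3  [1 out]
  3: ∅  [STUCK]
  5: ∅  [STUCK]
  6: ∅  [STUCK]
  7: tau→2  [1 out]
  8: tau→5  tau→6  tau→7  [3 out]
Path to 3: a·tau·tau·b

Answer: DEADLOCK at state 3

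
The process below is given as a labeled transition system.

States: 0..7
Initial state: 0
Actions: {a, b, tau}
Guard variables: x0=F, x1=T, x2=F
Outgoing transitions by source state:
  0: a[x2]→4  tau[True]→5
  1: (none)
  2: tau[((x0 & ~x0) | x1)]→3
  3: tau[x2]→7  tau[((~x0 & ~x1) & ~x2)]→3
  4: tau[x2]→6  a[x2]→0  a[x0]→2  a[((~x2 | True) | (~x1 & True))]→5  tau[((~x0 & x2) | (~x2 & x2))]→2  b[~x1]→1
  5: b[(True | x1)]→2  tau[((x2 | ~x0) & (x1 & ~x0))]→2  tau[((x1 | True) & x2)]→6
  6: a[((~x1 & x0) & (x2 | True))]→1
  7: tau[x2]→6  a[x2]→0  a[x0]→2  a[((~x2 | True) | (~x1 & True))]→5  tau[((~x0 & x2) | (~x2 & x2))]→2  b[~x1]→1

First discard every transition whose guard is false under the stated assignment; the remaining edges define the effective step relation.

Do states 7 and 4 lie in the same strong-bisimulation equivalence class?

Bisimulation quotient by refinement:
  round 0: {{0,1,2,3,4,5,6,7}}
  round 1: {{0,2},{1,3,6},{4,7},{5}}
  round 2: {{0},{1,3,6},{2},{4,7},{5}}
5 equivalence class(es) (converged in 3)
7∈{4,7}, 4∈{4,7}

Answer: BISIMILAR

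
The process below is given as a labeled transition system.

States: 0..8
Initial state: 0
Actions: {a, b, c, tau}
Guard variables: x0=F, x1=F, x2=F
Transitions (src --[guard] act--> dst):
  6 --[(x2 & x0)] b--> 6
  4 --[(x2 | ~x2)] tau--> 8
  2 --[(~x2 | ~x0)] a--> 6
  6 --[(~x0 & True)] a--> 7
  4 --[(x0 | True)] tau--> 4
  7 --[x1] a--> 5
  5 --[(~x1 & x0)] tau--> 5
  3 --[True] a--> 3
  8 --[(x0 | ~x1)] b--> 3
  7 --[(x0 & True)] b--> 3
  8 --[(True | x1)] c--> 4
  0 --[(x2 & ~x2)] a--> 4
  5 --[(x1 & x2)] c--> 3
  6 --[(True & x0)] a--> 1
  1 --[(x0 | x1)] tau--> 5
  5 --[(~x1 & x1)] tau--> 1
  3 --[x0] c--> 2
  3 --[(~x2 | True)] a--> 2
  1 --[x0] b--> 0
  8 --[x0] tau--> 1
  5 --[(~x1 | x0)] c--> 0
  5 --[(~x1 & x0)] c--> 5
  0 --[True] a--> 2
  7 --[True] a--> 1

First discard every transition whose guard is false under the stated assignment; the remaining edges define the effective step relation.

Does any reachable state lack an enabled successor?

Reach set: {0,1,2,6,7}
  0: a→2  [deg 1]
  1: ∅  [no exit]
  2: a→6  [deg 1]
  6: a→7  [deg 1]
  7: a→1  [deg 1]
witness 1: a·a·a·a

Answer: DEADLOCK at state 1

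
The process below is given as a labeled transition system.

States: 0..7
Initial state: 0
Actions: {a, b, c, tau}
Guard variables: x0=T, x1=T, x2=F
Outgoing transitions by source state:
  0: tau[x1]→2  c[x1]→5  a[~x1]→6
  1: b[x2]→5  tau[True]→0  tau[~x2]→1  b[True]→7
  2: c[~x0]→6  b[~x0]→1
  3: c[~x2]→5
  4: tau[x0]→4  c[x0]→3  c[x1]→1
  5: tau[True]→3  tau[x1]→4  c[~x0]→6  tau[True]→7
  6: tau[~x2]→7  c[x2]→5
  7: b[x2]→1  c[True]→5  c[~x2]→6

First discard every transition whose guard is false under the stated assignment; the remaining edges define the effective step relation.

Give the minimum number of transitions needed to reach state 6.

BFS to 6:
  Layer 0: {0}
  Layer 1: {2,5}
  Layer 2: {3,4,7}
  Layer 3: {1,6}
depth(6)=3, e.g. c·tau·c

Answer: 3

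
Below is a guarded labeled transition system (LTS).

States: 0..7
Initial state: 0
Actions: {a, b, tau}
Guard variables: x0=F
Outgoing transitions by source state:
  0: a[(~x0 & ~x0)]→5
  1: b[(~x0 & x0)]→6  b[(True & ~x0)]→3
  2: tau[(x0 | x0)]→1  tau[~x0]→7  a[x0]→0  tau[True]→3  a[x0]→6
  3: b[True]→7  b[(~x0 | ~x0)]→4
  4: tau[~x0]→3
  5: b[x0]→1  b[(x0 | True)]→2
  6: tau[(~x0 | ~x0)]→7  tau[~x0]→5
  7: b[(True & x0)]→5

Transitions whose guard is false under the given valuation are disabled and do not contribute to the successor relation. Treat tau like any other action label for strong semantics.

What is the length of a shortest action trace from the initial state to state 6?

Answer: UNREACHABLE

Working:
Layered search for 6:
  depth 0: {0}
  depth 1: {5}
  depth 2: {2}
  depth 3: {3,7}
  depth 4: {4}
6 never appears.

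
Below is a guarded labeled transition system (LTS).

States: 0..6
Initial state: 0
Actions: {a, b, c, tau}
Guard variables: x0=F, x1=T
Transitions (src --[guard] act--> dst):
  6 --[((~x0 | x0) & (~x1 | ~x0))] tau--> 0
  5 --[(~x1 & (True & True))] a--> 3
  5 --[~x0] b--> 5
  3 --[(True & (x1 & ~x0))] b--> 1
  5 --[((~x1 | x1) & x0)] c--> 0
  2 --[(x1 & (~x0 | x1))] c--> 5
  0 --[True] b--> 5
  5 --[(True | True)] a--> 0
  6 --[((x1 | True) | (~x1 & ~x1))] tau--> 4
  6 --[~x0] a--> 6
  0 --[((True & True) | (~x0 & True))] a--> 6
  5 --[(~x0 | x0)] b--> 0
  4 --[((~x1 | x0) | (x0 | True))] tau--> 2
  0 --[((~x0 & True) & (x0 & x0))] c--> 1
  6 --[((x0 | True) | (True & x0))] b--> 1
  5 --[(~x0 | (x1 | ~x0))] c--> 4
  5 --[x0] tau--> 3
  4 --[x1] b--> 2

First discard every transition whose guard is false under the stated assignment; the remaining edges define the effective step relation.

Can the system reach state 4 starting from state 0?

Answer: REACHABLE

Working:
14 transition(s) survive guard evaluation.
L0 = {0}
L1 = {5,6}  total {0,5,6}
L2 = {1,4}  total {0,1,4,5,6}
L3 = {2}  total {0,1,2,4,5,6}
Reachable = {0,1,2,4,5,6}
witness 4: b·c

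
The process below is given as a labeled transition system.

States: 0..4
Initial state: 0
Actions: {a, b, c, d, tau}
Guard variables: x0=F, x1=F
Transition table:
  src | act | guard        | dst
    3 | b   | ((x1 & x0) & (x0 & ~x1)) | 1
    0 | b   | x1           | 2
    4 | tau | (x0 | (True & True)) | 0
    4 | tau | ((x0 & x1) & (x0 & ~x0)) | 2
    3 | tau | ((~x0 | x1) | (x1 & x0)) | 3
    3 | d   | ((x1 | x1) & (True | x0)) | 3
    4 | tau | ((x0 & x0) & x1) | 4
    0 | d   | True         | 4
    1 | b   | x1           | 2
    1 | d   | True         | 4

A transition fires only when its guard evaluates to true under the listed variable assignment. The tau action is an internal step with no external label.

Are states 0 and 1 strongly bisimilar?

Compute ~ classes (split until stable):
  round 0: {{0,1,2,3,4}}
  round 1: {{0,1},{2},{3,4}}
  round 2: {{0,1},{2},{3},{4}}
Fixed point at round 3; 4 class(es).
class of 0: {0,1}; class of 1: {0,1}

Answer: BISIMILAR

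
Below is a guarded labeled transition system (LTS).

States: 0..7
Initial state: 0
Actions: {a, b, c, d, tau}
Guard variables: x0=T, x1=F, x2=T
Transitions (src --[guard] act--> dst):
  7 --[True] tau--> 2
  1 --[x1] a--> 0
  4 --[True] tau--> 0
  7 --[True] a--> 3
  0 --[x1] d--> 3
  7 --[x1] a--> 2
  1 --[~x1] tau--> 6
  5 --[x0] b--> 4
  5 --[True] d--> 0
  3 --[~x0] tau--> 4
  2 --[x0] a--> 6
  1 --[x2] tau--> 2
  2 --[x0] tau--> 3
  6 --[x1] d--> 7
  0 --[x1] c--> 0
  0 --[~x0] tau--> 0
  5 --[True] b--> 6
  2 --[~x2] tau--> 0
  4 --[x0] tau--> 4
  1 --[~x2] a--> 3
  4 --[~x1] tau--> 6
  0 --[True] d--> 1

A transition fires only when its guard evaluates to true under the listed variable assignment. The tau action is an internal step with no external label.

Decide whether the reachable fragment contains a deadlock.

Answer: DEADLOCK at state 3

Analysis:
Reach set: {0,1,2,3,6}
  0: d→1  [deg 1]
  1: tau→2  tau→6  [deg 2]
  2: a→6  tau→3  [deg 2]
  3: ∅  [deadlock]
  6: ∅  [deadlock]
witness 3: d·tau·tau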